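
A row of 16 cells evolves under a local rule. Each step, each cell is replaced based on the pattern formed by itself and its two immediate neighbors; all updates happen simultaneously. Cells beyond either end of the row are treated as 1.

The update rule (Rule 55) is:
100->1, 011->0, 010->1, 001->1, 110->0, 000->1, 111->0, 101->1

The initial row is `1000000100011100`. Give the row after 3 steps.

0111111111100011
1000000000011100
0111111111100011

0111111111100011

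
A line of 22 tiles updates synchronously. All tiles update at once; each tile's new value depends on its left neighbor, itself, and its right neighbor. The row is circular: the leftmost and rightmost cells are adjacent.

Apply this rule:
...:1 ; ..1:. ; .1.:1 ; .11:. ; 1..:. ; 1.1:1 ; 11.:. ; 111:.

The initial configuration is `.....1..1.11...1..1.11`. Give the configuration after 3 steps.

.111.1..11...1.1..11..
....11.....1.111.....1
.11....111.11....111.1

.11....111.11....111.1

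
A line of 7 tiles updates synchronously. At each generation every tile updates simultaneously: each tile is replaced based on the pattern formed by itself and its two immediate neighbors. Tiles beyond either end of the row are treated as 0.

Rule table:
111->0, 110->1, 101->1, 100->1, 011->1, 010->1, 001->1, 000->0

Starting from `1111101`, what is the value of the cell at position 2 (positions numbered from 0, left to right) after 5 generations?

0

1000111
1101101
1111111
1000001
1100011
position 2 holds 0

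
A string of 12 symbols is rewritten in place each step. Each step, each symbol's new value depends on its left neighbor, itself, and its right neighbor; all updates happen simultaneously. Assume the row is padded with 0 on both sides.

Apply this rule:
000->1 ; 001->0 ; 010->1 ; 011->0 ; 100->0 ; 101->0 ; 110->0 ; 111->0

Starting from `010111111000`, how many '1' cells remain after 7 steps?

3

010000000011
010111111000  (repeats step 0; period 2)
step 7: 010000000011
count of 1: 3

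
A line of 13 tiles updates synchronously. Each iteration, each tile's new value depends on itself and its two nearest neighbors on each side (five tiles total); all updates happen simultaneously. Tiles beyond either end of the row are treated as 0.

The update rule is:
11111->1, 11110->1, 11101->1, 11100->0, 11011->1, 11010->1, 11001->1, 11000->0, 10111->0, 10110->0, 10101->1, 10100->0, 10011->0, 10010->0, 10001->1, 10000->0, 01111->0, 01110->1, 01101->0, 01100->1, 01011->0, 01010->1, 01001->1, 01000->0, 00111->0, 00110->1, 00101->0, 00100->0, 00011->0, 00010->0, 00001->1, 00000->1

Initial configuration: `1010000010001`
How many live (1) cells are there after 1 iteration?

4

0100011000100
count of 1: 4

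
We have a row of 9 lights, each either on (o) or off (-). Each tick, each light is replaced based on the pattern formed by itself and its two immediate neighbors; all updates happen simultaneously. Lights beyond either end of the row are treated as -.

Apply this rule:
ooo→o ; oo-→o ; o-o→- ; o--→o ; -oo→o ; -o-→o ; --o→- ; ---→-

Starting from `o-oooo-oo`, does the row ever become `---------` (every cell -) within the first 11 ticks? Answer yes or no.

o-oooo-oo  (fixed point — unchanged through tick 11)
tick 11 is o-oooo-oo, still not uniform -

no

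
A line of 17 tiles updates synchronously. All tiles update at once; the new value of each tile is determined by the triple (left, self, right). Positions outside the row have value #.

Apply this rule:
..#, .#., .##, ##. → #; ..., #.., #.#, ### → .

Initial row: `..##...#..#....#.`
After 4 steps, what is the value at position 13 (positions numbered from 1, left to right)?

#

.###..##.##...##.
.#.#.###.##..###.
.#.#.#.#.##.##.#.
.#.#.#.#.##.##.#.
position 13 holds #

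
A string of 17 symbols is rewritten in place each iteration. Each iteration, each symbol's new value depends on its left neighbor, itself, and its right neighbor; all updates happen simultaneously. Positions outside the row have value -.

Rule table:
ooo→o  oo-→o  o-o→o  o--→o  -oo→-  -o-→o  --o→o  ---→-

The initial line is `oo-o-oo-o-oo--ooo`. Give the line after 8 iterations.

o-oo-oo-oooo-oooo

-oooo-oooo-ooo-oo
o-oooo-oooo-ooo-o
oo-oooo-oooo-oooo
-oo-oooo-oooo-ooo
o-oo-oooo-oooo-oo
oo-oo-oooo-oooo-o
-oo-oo-oooo-ooooo
o-oo-oo-oooo-oooo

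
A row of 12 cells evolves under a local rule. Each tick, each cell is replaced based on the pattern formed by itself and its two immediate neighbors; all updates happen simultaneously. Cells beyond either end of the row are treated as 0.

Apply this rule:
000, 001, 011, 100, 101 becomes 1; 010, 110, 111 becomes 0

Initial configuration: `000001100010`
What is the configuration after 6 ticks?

111111011101
100000110010
011111101101
110000011010
101111110101
011000001010

011000001010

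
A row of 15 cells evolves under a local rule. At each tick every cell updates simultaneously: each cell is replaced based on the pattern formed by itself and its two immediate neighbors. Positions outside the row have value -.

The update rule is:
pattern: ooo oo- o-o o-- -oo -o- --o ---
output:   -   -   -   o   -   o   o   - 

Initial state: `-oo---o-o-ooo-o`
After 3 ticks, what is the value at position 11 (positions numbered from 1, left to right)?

o--o-oo-o-----o
oooo----oo---oo
----o--o--o-o--
position 11 holds o

o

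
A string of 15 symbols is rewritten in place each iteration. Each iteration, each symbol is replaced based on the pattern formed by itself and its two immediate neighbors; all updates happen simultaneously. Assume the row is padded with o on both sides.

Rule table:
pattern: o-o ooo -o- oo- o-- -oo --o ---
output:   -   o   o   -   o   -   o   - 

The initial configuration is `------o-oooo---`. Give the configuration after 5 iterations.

o----oo--oo-o-o
-o--o--oo---o--
-oooooo--o-oooo
--oooo-ooo--ooo
oo-oo---o-oo-oo

oo-oo---o-oo-oo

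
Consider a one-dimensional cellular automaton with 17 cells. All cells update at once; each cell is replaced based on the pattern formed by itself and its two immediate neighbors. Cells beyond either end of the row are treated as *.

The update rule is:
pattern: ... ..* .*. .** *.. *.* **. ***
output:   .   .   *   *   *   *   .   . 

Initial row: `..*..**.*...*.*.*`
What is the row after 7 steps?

step 1: *.**.*.***..*****
step 2: .**.****..*.*....
step 3: **.**...*.****...
step 4: ..**.*..***...*..
step 5: *.*.***.*..*..**.
step 6: .****..***.**.*.*
step 7: **...*.*..**.****

**...*.*..**.****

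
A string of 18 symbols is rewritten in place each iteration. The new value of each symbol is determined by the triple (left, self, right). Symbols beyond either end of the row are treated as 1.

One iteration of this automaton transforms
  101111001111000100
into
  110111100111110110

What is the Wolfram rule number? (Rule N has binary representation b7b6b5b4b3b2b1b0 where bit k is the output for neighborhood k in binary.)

245

position 3: 111 → 1  (bit 7 = 1)
position 0: 110 → 1  (bit 6 = 1)
position 1: 101 → 1  (bit 5 = 1)
position 6: 100 → 1  (bit 4 = 1)
position 2: 011 → 0  (bit 3 = 0)
position 15: 010 → 1  (bit 2 = 1)
position 7: 001 → 0  (bit 1 = 0)
position 13: 000 → 1  (bit 0 = 1)
bits b7..b0 = 11110101 = 245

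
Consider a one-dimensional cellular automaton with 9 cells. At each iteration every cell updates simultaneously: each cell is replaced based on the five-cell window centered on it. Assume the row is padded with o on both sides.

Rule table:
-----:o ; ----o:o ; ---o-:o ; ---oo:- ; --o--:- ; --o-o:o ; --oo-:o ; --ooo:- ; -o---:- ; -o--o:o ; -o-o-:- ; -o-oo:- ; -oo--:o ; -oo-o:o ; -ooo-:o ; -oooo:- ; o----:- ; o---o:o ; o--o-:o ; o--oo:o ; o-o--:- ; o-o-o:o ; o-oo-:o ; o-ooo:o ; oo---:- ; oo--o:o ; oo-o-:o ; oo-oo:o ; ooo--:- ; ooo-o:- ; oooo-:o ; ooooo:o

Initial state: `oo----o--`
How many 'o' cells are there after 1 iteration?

o---oo-oo
count of o: 5

5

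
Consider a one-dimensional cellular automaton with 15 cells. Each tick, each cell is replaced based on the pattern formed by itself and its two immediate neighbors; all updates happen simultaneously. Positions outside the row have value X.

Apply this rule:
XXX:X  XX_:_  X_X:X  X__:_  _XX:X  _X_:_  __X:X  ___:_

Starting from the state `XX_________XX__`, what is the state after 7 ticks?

tick 1: X_________XX__X
tick 2: _________XX__XX
tick 3: ________XX__XXX
tick 4: _______XX__XXXX
tick 5: ______XX__XXXXX
tick 6: _____XX__XXXXXX
tick 7: ____XX__XXXXXXX

____XX__XXXXXXX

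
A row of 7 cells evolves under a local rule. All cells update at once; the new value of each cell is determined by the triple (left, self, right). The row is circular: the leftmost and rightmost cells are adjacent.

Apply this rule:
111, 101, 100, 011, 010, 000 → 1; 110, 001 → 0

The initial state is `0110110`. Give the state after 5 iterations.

iteration 1: 0101101
iteration 2: 1111011
iteration 3: 1110111
iteration 4: 1101111
iteration 5: 1011111

1011111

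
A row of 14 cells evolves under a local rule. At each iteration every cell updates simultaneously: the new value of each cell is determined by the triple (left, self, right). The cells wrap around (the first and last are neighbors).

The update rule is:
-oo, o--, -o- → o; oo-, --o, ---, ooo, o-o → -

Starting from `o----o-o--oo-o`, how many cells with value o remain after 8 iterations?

7

-o---o-oo-o--o
-oo--o-o--oo-o
-o-o-o-oo-o--o
-o-o-o-o--oo-o
-o-o-o-oo-o--o  (repeats iteration 3; period 2)
iteration 8: -o-o-o-o--oo-o
count of o: 7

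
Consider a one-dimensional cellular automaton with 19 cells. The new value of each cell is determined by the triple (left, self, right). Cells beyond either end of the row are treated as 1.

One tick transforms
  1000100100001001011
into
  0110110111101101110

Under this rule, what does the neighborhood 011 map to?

1

At position 17 the neighborhood is 011; the next row has 1 there.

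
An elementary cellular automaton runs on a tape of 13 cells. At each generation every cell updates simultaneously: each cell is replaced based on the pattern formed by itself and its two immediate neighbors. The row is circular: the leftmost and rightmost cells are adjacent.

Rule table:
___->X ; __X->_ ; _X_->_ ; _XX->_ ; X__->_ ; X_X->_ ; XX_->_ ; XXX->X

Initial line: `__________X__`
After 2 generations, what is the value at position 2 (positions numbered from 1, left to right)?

XXXXXXXXX___X
XXXXXXXX__X__
position 2 holds X

X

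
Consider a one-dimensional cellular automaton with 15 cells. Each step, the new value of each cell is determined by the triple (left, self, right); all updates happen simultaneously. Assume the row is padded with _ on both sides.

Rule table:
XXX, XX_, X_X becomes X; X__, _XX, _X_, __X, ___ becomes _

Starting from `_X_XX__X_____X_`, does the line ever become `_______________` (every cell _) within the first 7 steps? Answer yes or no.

yes

__X_X__________
___X___________
_______________
all cells are _ at step 3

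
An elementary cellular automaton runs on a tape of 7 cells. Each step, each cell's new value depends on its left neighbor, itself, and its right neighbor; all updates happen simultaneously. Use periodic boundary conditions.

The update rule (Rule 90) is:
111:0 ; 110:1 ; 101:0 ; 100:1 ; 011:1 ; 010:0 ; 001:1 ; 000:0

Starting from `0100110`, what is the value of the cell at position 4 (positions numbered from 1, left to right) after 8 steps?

1

step 1: 1011111
step 2: 1010000
step 3: 0001001
step 4: 1010110
step 5: 0000110
step 6: 0001111
step 7: 1011001
step 8: 1011111
position 4 holds 1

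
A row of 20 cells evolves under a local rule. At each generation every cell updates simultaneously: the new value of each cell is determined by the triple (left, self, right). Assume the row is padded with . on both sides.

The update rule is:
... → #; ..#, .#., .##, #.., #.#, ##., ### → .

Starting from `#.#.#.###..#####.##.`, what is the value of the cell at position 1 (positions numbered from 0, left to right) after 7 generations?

.

....................
####################
....................  (repeats generation 1; period 2)
generation 7: ....................
position 1 holds .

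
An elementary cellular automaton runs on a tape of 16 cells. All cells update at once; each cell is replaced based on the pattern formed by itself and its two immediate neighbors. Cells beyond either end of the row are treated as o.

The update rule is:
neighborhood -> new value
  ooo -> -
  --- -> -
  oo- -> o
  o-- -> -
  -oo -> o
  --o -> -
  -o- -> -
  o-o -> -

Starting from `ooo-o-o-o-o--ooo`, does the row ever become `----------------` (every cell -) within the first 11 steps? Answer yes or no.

--o----------o--
----------------
all cells are - at step 2

yes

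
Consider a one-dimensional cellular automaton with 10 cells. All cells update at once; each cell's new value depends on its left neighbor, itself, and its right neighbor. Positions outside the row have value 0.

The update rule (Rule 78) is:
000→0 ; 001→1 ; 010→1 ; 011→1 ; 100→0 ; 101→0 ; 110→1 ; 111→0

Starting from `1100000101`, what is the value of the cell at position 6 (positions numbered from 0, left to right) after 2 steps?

1100001101
1100011101
position 6 holds 1

1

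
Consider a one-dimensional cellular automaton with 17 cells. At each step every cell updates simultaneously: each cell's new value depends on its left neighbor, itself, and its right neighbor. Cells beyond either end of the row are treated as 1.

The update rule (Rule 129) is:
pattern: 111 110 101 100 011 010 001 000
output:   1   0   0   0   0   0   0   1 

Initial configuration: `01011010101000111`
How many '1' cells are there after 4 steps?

7

00000000000010011
01111111111000001
00111111110011100
00011111100001000
count of 1: 7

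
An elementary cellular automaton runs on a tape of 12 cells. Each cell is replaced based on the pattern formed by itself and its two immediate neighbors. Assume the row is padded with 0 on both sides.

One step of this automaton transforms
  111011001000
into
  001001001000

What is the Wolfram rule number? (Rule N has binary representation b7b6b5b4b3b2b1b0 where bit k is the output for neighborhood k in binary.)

68

position 1: 111 → 0  (bit 7 = 0)
position 2: 110 → 1  (bit 6 = 1)
position 3: 101 → 0  (bit 5 = 0)
position 6: 100 → 0  (bit 4 = 0)
position 0: 011 → 0  (bit 3 = 0)
position 8: 010 → 1  (bit 2 = 1)
position 7: 001 → 0  (bit 1 = 0)
position 10: 000 → 0  (bit 0 = 0)
bits b7..b0 = 01000100 = 68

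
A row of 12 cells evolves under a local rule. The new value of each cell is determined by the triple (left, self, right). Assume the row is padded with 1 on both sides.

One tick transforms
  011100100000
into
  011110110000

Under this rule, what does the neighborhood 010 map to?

At position 6 the neighborhood is 010; the next row has 1 there.

1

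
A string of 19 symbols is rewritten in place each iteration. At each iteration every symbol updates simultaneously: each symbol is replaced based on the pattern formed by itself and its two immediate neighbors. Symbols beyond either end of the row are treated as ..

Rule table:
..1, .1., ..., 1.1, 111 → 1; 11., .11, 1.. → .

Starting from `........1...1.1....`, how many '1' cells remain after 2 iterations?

111111111.11111.111
.1111111.1.111.1.1.
count of 1: 13

13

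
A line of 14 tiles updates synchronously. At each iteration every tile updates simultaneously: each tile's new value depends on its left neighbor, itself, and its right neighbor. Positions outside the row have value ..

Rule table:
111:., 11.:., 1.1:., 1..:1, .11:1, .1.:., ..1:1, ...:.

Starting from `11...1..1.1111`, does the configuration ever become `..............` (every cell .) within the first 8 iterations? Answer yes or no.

no

1.1.1.11..1...
......1.11.1..
.....1..1...1.
....1.11.1.1.1
...1..1.......
..1.11.1......
.1..1...1.....
1.11.1.1.1....
iteration 8 is 1.11.1.1.1...., still not uniform .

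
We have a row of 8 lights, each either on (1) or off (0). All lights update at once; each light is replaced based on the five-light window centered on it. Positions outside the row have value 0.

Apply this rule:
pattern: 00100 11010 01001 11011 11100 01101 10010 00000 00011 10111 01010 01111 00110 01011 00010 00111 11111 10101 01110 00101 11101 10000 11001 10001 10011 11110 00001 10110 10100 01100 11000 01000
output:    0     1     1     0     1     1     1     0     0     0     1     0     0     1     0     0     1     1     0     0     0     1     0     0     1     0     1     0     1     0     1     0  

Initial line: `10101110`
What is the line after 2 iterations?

01110011
00010100

00010100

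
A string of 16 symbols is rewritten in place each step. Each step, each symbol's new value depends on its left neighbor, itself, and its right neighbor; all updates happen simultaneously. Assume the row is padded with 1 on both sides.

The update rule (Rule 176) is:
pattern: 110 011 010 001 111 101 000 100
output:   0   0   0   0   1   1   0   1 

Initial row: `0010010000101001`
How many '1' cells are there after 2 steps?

1001001000010100
0100100100001010
count of 1: 5

5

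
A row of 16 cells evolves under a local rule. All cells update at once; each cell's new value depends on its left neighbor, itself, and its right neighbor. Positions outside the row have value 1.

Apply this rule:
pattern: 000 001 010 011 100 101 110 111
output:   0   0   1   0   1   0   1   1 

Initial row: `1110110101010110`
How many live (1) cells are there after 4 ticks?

tick 1: 1110010101010010
tick 2: 1111010101011010
tick 3: 1111010101001010
tick 4: 1111010101101010
count of 1: 10

10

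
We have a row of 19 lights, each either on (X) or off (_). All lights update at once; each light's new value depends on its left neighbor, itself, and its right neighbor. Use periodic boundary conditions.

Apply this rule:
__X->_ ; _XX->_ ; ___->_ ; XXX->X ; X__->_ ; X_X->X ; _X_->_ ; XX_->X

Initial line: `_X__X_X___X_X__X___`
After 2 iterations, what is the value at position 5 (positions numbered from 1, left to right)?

_

_____X_____X_______
___________________
position 5 holds _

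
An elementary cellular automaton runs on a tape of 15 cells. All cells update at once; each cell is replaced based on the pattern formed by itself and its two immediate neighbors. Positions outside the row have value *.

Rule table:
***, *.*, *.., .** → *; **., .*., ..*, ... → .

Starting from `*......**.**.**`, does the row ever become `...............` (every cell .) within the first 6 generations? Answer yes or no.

.*.....*.**.***
*.*.....**.****
.*.*....*.*****
*.*.*....******
.*.*.*...******
*.*.*.*..******
generation 6 is *.*.*.*..******, still not uniform .

no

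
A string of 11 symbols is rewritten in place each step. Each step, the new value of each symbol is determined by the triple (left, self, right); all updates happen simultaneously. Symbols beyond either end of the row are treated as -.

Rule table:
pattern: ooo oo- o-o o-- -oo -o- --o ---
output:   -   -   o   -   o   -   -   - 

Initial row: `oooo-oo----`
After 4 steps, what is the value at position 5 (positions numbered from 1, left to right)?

-

step 1: o---oo-----
step 2: ----o------
step 3: -----------
step 4: -----------
position 5 holds -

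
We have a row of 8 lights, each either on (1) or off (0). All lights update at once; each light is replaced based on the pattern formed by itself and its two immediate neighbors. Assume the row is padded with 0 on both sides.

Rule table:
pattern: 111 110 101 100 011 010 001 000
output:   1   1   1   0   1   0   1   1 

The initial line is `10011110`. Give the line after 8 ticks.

00111110
11111110
11111110  (fixed point — unchanged through tick 8)

11111110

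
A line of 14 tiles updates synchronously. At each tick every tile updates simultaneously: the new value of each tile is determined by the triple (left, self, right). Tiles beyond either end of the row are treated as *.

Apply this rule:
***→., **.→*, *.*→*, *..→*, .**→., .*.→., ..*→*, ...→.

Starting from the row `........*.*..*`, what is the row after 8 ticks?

*......*.*.**.
**....*.*.*.**
.**..*.*.*.*..
*.***.*.*.*.**
**..**.*.*.*..
.***.**.*.*.**
*..**.**.*.*..
***.**.**.*.**

***.**.**.*.**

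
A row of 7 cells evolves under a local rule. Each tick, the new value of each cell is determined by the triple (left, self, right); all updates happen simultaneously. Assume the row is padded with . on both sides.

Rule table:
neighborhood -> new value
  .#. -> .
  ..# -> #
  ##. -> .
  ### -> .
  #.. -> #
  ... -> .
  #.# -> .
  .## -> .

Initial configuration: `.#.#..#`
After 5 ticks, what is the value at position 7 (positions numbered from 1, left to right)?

#...##.
.#.#..#  (repeats tick 0; period 2)
tick 5: #...##.
position 7 holds .

.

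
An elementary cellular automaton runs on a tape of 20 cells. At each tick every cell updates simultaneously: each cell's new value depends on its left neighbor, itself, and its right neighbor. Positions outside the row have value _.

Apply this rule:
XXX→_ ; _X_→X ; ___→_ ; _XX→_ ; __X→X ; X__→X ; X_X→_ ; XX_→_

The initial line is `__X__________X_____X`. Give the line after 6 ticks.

_XXX________XXX___XX
X___X______X___X_X__
XX_XXX____XXX_XX_XX_
______X__X_________X
_____XXXXXX_______XX
____X______X_____X__

____X______X_____X__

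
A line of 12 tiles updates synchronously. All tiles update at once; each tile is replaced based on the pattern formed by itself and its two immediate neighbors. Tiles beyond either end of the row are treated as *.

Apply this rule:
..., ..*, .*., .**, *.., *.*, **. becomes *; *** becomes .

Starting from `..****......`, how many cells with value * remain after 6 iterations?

4

***..*******
..****......  (repeats iteration 0; period 2)
iteration 6: ..****......
count of *: 4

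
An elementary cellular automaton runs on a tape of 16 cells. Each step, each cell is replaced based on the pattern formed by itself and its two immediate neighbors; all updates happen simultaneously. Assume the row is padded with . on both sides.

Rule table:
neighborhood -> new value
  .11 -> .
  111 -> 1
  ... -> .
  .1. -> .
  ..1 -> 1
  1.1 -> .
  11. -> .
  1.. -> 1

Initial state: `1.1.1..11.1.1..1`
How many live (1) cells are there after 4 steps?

.....11......11.
....1..1....1..1
...1.11.1..1.11.
..1......11....1
count of 1: 4

4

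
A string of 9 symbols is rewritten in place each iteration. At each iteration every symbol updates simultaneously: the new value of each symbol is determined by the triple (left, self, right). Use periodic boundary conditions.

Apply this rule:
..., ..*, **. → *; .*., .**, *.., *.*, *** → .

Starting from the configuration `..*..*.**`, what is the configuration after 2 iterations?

...*..**.

.*..*...*
...*..**.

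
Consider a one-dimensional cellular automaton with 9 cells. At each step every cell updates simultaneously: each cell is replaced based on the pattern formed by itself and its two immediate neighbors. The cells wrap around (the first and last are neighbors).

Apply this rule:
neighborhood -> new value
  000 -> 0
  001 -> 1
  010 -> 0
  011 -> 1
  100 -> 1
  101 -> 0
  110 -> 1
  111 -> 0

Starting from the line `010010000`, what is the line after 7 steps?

010010000

step 1: 101101000
step 2: 001100101
step 3: 111111000
step 4: 100001101
step 5: 110011101
step 6: 011110101
step 7: 010010000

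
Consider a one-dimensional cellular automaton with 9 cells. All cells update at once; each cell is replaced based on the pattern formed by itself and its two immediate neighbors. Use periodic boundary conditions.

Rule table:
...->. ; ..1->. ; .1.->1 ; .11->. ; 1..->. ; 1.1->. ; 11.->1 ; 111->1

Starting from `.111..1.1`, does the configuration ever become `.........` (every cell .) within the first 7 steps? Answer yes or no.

no

..11..1.1
...1..1.1
...1..1.1  (fixed point — unchanged through step 7)
step 7 is ...1..1.1, still not uniform .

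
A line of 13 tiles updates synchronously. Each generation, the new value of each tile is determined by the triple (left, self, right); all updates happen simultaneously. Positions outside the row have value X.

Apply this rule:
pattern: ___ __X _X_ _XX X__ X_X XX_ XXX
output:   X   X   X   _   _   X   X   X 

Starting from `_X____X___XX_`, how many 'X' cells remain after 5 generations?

XX_XXXX_XX_XX
XXX_XXXX_XX_X
XXXX_XXXX_XX_
XXXXX_XXXX_XX
XXXXXX_XXXX_X
count of X: 11

11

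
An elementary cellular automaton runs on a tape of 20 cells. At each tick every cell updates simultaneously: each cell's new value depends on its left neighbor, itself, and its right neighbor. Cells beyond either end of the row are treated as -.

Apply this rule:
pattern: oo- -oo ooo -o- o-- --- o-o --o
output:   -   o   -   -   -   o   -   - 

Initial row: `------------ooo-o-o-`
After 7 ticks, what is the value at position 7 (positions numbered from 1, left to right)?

o

ooooooooooo-o-------
o-------------oooooo
--ooooooooooo-o-----
o-o-------------oooo
----ooooooooooo-o---
ooo-o-------------oo
o-----ooooooooooo-o-
position 7 holds o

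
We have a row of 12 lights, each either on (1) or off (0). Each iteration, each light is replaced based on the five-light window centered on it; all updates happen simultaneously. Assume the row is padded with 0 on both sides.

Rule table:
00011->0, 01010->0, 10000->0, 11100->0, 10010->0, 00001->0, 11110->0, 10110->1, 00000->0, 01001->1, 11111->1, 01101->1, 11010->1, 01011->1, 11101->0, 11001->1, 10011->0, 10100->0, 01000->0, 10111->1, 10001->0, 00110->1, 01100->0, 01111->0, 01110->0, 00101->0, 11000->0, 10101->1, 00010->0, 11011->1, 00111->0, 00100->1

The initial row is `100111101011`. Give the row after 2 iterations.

100000000000

iteration 1: 110000011110
iteration 2: 100000000000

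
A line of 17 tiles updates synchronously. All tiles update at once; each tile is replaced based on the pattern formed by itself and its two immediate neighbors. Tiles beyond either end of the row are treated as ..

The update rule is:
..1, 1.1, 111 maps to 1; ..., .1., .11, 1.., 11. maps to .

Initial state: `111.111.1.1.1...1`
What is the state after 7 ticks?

tick 1: .1.1.1.1.1.1...1.
tick 2: 1.1.1.1.1.1...1..
tick 3: .1.1.1.1.1...1...
tick 4: 1.1.1.1.1...1....
tick 5: .1.1.1.1...1.....
tick 6: 1.1.1.1...1......
tick 7: .1.1.1...1.......

.1.1.1...1.......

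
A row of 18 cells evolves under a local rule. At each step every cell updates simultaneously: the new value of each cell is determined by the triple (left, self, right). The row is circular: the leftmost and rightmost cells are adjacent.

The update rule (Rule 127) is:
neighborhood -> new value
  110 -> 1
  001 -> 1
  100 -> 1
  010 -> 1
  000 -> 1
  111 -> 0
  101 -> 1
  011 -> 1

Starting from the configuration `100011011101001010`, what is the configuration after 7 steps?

111111110111111111

111111110111111111
000000011100000000
111111110111111111  (repeats step 1; period 2)
step 7: 111111110111111111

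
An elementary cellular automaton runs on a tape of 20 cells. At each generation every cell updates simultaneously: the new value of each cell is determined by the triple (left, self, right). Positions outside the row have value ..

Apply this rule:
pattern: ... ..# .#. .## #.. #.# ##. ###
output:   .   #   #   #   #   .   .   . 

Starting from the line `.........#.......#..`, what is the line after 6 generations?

...##..#...###.....#

........###.....###.
.......##..#...##..#
......##.####.##.###
.....##..#....#..#..
....##.####..######.
...##..#...###.....#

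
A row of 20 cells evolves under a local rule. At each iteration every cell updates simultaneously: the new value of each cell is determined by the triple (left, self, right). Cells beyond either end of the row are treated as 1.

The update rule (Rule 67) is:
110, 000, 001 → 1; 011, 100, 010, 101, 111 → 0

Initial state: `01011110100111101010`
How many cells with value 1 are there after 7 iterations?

12

iteration 1: 00000010001000100000
iteration 2: 01111100110011001111
iteration 3: 00000101010101010000
iteration 4: 01111000000000000111
iteration 5: 00001011111111111000
iteration 6: 01110000000000001011
iteration 7: 00010111111111110000
count of 1: 12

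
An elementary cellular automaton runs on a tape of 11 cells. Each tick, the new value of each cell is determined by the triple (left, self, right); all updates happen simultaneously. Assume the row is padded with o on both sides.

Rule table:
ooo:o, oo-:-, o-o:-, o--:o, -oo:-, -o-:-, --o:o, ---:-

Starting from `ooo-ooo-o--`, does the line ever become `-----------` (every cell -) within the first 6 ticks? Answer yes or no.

oo---o---oo
o-o-o-o-o-o
-----------
all cells are - at tick 3

yes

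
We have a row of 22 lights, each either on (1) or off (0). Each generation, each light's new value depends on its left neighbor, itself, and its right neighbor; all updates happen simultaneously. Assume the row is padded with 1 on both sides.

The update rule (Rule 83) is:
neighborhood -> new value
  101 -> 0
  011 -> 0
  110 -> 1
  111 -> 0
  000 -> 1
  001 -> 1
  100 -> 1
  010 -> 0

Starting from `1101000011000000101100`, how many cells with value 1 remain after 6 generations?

7

generation 1: 0100111101111111000111
generation 2: 0011000100000001111000
generation 3: 1101111011111110001111
generation 4: 0100001000000011110000
generation 5: 0011110111111100011111
generation 6: 1100010000000111100000
count of 1: 7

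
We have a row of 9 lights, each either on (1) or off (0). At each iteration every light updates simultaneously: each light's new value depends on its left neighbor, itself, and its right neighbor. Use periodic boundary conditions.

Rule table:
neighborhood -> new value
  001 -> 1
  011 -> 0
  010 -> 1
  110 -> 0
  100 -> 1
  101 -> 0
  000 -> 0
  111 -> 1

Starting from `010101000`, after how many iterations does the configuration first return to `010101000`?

7

110101100
000100011
101110100
100100111
011111011
001110000
010101000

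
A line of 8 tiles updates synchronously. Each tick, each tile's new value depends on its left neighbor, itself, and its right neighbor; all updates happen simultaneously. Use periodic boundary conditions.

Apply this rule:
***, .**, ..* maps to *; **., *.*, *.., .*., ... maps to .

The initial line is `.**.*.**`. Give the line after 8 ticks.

.*....*.
*....*..
....*..*
...*..*.
..*..*..
.*..*...
*..*....
..*....*

..*....*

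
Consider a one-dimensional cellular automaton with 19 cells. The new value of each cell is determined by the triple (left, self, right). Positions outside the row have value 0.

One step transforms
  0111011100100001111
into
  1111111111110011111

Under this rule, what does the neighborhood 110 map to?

1

At position 3 the neighborhood is 110; the next row has 1 there.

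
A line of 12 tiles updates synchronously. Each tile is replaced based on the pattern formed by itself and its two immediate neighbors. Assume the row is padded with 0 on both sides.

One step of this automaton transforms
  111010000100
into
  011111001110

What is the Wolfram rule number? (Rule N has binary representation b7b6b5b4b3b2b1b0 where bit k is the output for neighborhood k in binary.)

position 1: 111 → 1  (bit 7 = 1)
position 2: 110 → 1  (bit 6 = 1)
position 3: 101 → 1  (bit 5 = 1)
position 5: 100 → 1  (bit 4 = 1)
position 0: 011 → 0  (bit 3 = 0)
position 4: 010 → 1  (bit 2 = 1)
position 8: 001 → 1  (bit 1 = 1)
position 6: 000 → 0  (bit 0 = 0)
bits b7..b0 = 11110110 = 246

246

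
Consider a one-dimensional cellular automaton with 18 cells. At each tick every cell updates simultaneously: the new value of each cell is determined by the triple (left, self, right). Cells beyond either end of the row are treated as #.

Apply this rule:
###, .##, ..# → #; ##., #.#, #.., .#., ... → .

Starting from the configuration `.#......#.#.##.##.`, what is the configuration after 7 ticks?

.#....#..#..######

.......#....#..#..
......#....#..#..#
.....#....#..#..##
....#....#..#..###
...#....#..#..####
..#....#..#..#####
.#....#..#..######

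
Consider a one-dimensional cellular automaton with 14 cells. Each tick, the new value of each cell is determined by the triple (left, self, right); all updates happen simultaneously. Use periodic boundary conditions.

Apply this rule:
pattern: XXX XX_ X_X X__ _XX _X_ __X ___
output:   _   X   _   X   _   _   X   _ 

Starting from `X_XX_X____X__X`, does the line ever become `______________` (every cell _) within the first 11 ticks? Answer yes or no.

X__X__X__X_XX_
_XX_XX_XX___X_
X_X__X__XX_X_X
X__XX_XX_X____
_XX_X__X__X__X
__X__XX_XX_XX_
_X_XX_X__X__XX
____X__XX_XX_X
X__X_XX_X__X__
_XX___X__XX_XX
__XX_X_XX_X__X
tick 11 is __XX_X_XX_X__X, still not uniform _

no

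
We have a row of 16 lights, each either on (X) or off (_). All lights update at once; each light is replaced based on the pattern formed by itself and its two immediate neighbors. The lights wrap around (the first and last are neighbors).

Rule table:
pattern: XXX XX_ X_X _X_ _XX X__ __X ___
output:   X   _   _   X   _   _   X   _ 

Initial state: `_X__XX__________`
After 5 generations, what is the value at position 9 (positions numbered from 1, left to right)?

generation 1: XX_X____________
generation 2: ___X___________X
generation 3: __XX__________XX
generation 4: _X___________X__
generation 5: XX__________XX__
position 9 holds _

_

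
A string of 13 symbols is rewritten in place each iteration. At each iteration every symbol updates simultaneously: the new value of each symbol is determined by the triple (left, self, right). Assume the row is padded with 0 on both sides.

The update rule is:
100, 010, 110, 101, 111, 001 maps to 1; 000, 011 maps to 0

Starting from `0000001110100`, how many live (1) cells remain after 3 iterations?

8

0000010111110
0000111011111
0001011101111
count of 1: 8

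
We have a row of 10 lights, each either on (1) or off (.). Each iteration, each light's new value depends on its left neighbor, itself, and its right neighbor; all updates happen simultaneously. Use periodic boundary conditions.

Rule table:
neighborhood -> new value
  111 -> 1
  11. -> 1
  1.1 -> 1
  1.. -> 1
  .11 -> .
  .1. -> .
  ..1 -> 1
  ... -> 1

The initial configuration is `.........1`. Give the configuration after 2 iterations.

111111111.
.111111111

.111111111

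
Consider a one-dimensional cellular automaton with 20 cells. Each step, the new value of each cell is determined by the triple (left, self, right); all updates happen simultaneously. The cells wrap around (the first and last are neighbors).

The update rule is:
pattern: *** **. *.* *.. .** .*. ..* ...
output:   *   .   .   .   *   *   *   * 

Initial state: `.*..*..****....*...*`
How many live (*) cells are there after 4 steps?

11

.*.**.****..****.***
.*.*..***..****..**.
**.*.***..****..**..
*..*.**..****..**..*
count of *: 11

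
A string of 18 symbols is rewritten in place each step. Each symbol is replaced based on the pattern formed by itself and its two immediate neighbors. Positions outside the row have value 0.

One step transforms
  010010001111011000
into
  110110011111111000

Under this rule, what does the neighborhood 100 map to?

0

At position 2 the neighborhood is 100; the next row has 0 there.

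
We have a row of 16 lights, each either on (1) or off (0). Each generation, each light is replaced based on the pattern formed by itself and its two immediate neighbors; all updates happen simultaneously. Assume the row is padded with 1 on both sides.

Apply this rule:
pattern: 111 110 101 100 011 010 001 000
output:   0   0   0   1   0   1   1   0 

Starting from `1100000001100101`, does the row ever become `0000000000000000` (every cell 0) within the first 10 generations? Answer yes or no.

generation 1: 0010000010011100
generation 2: 1111000111100011
generation 3: 0000101000010100
generation 4: 1001101100110111
generation 5: 0110000011000000
generation 6: 0001000100100001
generation 7: 1011101111110010
generation 8: 0000000000001110
generation 9: 1000000000010000
generation 10: 0100000000111001
generation 10 is 0100000000111001, still not uniform 0

no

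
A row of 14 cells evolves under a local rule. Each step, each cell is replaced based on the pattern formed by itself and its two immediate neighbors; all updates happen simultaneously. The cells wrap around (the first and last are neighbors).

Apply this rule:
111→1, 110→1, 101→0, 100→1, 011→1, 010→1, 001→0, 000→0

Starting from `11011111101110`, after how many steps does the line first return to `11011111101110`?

11011111101110

1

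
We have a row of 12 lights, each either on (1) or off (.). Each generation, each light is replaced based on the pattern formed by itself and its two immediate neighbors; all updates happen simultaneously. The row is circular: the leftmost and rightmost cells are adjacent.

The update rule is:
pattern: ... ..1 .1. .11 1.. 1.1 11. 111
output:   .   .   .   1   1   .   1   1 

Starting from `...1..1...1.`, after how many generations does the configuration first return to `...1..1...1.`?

generation 1: ....1..1...1
generation 2: 1....1..1...
generation 3: .1....1..1..
generation 4: ..1....1..1.
generation 5: ...1....1..1
generation 6: 1...1....1..
generation 7: .1...1....1.
generation 8: ..1...1....1
generation 9: 1..1...1....
generation 10: .1..1...1...
generation 11: ..1..1...1..
generation 12: ...1..1...1.

12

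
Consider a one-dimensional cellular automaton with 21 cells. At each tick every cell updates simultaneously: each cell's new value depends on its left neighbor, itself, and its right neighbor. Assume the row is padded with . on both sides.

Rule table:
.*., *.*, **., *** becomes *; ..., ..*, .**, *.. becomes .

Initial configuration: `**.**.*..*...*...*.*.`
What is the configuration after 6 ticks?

.**.***..*...*...***.
..**.**..*...*....**.
...**.*..*...*.....*.
....***..*...*.....*.
.....**..*...*.....*.
......*..*...*.....*.

......*..*...*.....*.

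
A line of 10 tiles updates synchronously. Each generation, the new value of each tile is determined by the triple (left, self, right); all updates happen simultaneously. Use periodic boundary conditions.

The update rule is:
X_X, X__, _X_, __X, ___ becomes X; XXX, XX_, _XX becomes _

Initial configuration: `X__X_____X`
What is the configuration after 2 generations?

X________X

_XXXXXXXX_
X________X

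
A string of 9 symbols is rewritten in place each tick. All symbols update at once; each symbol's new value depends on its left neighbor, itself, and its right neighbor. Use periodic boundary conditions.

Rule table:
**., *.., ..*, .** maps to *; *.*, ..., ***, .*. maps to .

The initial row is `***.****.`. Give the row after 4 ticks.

*.*.*..*.
.....**..
....****.
...**..**

...**..**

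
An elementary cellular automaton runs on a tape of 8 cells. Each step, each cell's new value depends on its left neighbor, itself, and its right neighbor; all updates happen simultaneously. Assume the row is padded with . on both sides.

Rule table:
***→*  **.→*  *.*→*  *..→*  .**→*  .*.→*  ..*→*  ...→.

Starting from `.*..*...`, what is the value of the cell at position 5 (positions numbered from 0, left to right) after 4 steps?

*

******..
*******.
********
********
position 5 holds *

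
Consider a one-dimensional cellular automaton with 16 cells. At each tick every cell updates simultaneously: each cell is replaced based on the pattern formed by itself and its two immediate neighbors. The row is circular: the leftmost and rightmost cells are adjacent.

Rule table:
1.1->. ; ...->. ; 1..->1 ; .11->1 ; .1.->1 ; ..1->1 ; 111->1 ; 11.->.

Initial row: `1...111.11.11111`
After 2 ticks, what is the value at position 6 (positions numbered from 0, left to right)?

.1.111..1..11111
.1.11.111111111.
position 6 holds 1

1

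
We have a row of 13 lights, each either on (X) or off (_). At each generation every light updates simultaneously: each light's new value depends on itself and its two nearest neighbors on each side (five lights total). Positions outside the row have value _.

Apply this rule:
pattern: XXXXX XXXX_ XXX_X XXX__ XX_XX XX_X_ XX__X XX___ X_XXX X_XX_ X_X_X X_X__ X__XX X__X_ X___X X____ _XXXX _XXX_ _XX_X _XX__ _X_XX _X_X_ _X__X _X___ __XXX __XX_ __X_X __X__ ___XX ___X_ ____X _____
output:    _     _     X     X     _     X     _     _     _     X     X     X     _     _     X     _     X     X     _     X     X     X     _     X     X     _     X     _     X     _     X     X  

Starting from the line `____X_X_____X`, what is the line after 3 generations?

generation 1: XXX_XXXX_XX__
generation 2: XXX__X_X_XX__
generation 3: XXX__XXXXXX__

XXX__XXXXXX__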